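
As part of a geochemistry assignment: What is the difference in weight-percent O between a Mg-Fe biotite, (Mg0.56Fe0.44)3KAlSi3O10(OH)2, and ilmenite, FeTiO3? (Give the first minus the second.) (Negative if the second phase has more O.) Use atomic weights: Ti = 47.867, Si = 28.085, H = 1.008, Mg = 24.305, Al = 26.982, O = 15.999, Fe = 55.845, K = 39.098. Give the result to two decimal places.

10.20 percentage points

First mineral: 191.988 g O in 458.887 g formula = 41.84 wt% O.
Second mineral: 47.997 g O in 151.709 g formula = 31.64 wt% O.
41.84% − 31.64% gives a difference of 10.20 percentage points.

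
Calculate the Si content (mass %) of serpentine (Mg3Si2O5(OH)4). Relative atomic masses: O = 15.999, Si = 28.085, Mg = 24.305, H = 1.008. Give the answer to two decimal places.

Molar mass of Mg3Si2O5(OH)4: 3*24.305 + 2*28.085 + 9*15.999 + 4*1.008 = 277.108 g/mol.
Mass of Si per formula unit: 2 × 28.085 = 56.170 g.
Weight fraction Si = 56.170 / 277.108 = 0.2027.

20.27 mass %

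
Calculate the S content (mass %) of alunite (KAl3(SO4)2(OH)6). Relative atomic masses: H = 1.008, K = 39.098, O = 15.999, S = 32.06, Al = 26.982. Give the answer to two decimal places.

Formula mass = 1·39.098 + 3·26.982 + 2·32.06 + 14·15.999 + 6·1.008 = 414.198 g/mol, of which 64.120 g is S.
So S makes up 64.120/414.198 = 0.1548 of the mass, i.e. 15.48%.

15.48 mass %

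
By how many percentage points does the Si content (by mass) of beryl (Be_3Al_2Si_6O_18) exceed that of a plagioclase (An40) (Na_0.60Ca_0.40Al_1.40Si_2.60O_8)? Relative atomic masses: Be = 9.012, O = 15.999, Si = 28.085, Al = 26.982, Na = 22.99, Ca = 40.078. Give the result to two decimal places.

4.17 percentage points

First mineral: 168.510 g Si in 537.492 g formula = 31.35 wt% Si.
Second mineral: 73.021 g Si in 268.613 g formula = 27.18 wt% Si.
31.35% − 27.18% gives a difference of 4.17 percentage points.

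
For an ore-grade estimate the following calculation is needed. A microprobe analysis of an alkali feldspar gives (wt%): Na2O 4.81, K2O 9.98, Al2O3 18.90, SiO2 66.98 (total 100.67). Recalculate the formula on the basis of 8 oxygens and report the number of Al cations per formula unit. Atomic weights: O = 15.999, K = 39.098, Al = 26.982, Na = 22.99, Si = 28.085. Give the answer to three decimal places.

0.999 Al apfu

Na2O: 4.81/61.979 = 0.07761 mol → 0.15522 mol Na, 0.07761 mol O.
K2O: 9.98/94.195 = 0.10595 mol → 0.21190 mol K, 0.10595 mol O.
Al2O3: 18.90/101.961 = 0.18536 mol → 0.37072 mol Al, 0.55608 mol O.
SiO2: 66.98/60.083 = 1.11479 mol → 1.11479 mol Si, 2.22958 mol O.
Total oxygen = 2.96922 mol. Normalization factor = 8/2.96922 = 2.69431.
Al per 8 O = 0.37072 × 2.69431 = 0.999.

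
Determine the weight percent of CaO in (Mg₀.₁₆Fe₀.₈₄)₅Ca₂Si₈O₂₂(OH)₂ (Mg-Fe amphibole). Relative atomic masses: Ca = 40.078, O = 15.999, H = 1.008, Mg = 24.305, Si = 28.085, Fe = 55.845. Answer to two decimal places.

11.87 wt%

M((Mg₀.₁₆Fe₀.₈₄)₅Ca₂Si₈O₂₂(OH)₂) = 944.821 g/mol; M(CaO) = 56.077 g/mol.
Moles CaO per formula unit = 2 Ca ÷ 1 = 2.0000.
CaO fraction = (2.0000 × 56.077) / 944.821 = 112.154/944.821 = 0.1187.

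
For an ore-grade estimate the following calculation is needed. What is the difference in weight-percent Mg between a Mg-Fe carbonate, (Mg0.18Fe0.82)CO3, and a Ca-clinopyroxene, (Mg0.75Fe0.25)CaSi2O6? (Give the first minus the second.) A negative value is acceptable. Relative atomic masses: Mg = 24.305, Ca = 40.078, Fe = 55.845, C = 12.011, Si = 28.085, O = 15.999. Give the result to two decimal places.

M((Mg0.18Fe0.82)CO3) = 110.176 g/mol, so wt% Mg = 4.375/110.176 × 100 = 3.97%.
M((Mg0.75Fe0.25)CaSi2O6) = 224.432 g/mol, so wt% Mg = 18.229/224.432 × 100 = 8.12%.
3.97 − 8.12 = -4.15 pp.

-4.15 percentage points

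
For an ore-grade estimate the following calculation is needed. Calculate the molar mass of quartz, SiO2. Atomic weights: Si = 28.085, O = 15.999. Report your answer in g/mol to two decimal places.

60.08 g/mol

M = 1*28.085 + 2*15.999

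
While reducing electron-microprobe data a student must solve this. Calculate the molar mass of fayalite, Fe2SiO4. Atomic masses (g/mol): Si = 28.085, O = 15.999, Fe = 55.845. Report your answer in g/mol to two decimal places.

203.77 g/mol

M = 2*55.845 + 1*28.085 + 4*15.999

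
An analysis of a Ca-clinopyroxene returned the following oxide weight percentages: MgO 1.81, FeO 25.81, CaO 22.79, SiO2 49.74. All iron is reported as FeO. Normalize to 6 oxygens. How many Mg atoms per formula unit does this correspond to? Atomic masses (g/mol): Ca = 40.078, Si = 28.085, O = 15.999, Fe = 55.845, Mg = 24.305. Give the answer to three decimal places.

1.81 wt% MgO ÷ 40.304 g/mol = 0.04491 mol, giving 0.04491 Mg and 0.04491 O.
25.81 wt% FeO ÷ 71.844 g/mol = 0.35925 mol, giving 0.35925 Fe and 0.35925 O.
22.79 wt% CaO ÷ 56.077 g/mol = 0.40641 mol, giving 0.40641 Ca and 0.40641 O.
49.74 wt% SiO2 ÷ 60.083 g/mol = 0.82785 mol, giving 0.82785 Si and 1.65570 O.
Oxygen sums to 2.46627; scaling by 6/2.46627 = 2.43282 puts the formula on 6 O.
Mg: 0.04491 × 2.43282 = 0.109 atoms per formula unit.

0.109 Mg apfu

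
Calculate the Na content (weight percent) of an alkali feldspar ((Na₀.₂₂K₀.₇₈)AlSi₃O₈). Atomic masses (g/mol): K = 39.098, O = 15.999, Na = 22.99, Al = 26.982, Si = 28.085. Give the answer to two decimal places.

Molar mass of (Na₀.₂₂K₀.₇₈)AlSi₃O₈: 0.22*22.99 + 0.78*39.098 + 1*26.982 + 3*28.085 + 8*15.999 = 274.783 g/mol.
Mass of Na per formula unit: 0.22 × 22.99 = 5.058 g.
Weight fraction Na = 5.058 / 274.783 = 0.0184.

1.84 weight percent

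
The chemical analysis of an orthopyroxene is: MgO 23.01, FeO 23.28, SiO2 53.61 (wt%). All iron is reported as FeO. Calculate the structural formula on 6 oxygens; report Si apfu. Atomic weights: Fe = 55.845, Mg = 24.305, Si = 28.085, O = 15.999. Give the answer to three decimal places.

MgO (M=40.304): mol = 0.57091; Mg = 0.57091, O = 0.57091.
FeO (M=71.844): mol = 0.32404; Fe = 0.32404, O = 0.32404.
SiO2 (M=60.083): mol = 0.89227; Si = 0.89227, O = 1.78454.
ΣO = 2.67949; factor = 6/ΣO = 2.23923.
Si apfu = 0.89227 × 2.23923 = 1.998.

1.998 Si apfu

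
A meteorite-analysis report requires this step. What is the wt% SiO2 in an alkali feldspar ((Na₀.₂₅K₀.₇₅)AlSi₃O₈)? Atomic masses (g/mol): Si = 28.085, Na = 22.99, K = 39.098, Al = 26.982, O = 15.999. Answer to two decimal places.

65.71 wt%

Molar mass of (Na₀.₂₅K₀.₇₅)AlSi₃O₈ = 0.25×22.99 + 0.75×39.098 + 1×26.982 + 3×28.085 + 8×15.999 = 274.300 g/mol.
Each formula unit contains 3 Si, equivalent to 3/1 = 3.0000 mol SiO2.
M(SiO2) = 1×28.085 + 2×15.999 = 60.083 g/mol.
Mass of SiO2 per formula unit = 3.0000 × 60.083 = 180.249 g.
SiO2 wt% = 180.249 / 274.300 × 100 = 65.71%.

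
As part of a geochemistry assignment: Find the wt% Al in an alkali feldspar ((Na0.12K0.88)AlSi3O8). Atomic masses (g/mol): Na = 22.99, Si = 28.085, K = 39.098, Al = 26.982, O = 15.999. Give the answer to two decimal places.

Formula mass = 0.12·22.99 + 0.88·39.098 + 1·26.982 + 3·28.085 + 8·15.999 = 276.394 g/mol, of which 26.982 g is Al.
So Al makes up 26.982/276.394 = 0.0976 of the mass, i.e. 9.76%.

9.76 weight percent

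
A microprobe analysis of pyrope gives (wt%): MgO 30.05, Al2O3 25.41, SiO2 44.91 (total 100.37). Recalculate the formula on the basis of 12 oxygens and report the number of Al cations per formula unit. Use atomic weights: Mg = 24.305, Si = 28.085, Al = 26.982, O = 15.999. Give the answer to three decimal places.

2.002 Al apfu

MgO: 30.05/40.304 = 0.74558 mol → 0.74558 mol Mg, 0.74558 mol O.
Al2O3: 25.41/101.961 = 0.24921 mol → 0.49842 mol Al, 0.74763 mol O.
SiO2: 44.91/60.083 = 0.74747 mol → 0.74747 mol Si, 1.49494 mol O.
Total oxygen = 2.98815 mol. Normalization factor = 12/2.98815 = 4.01586.
Al per 12 O = 0.49842 × 4.01586 = 2.002.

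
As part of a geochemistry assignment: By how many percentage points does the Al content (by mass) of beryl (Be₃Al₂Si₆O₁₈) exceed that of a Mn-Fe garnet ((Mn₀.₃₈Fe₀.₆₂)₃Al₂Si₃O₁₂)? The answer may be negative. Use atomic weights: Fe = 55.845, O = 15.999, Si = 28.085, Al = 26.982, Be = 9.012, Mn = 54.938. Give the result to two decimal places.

-0.82 percentage points

First mineral: 53.964 g Al in 537.492 g formula = 10.04 wt% Al.
Second mineral: 53.964 g Al in 496.708 g formula = 10.86 wt% Al.
10.04% − 10.86% gives a difference of -0.82 percentage points.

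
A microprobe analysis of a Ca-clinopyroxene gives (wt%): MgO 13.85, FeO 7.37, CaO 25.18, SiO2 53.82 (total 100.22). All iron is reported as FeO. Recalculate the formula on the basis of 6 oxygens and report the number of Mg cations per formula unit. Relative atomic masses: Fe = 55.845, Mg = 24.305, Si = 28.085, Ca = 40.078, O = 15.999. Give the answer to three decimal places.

MgO (M=40.304): mol = 0.34364; Mg = 0.34364, O = 0.34364.
FeO (M=71.844): mol = 0.10258; Fe = 0.10258, O = 0.10258.
CaO (M=56.077): mol = 0.44903; Ca = 0.44903, O = 0.44903.
SiO2 (M=60.083): mol = 0.89576; Si = 0.89576, O = 1.79152.
ΣO = 2.68677; factor = 6/ΣO = 2.23316.
Mg apfu = 0.34364 × 2.23316 = 0.767.

0.767 Mg apfu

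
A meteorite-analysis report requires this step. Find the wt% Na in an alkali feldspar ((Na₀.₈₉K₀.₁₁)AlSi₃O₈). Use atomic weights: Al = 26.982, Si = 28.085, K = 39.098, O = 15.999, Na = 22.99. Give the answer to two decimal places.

M((Na₀.₈₉K₀.₁₁)AlSi₃O₈) = 263.991 g/mol.
Na contributes 0.89 × 22.99 = 20.461 g per mole.
20.461/263.991 = 0.0775 → 7.75%.

7.75 weight percent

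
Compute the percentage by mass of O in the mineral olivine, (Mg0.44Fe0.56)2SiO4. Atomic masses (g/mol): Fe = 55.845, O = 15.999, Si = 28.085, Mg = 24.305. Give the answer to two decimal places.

Formula mass = 0.88·24.305 + 1.12·55.845 + 1·28.085 + 4·15.999 = 176.016 g/mol, of which 63.996 g is O.
So O makes up 63.996/176.016 = 0.3636 of the mass, i.e. 36.36%.

36.36 wt%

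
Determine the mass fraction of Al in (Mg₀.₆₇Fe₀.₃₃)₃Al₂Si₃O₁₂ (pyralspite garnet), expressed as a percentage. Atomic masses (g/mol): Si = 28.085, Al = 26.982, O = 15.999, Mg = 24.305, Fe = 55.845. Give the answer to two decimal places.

12.42 mass %

M((Mg₀.₆₇Fe₀.₃₃)₃Al₂Si₃O₁₂) = 434.347 g/mol.
Al contributes 2 × 26.982 = 53.964 g per mole.
53.964/434.347 = 0.1242 → 12.42%.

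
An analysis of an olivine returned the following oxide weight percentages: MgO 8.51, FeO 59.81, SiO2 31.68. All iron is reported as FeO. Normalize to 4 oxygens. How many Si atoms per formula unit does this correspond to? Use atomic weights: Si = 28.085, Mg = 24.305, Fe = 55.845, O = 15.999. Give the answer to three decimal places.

8.51 wt% MgO ÷ 40.304 g/mol = 0.21115 mol, giving 0.21115 Mg and 0.21115 O.
59.81 wt% FeO ÷ 71.844 g/mol = 0.83250 mol, giving 0.83250 Fe and 0.83250 O.
31.68 wt% SiO2 ÷ 60.083 g/mol = 0.52727 mol, giving 0.52727 Si and 1.05454 O.
Oxygen sums to 2.09819; scaling by 4/2.09819 = 1.90641 puts the formula on 4 O.
Si: 0.52727 × 1.90641 = 1.005 atoms per formula unit.

1.005 Si apfu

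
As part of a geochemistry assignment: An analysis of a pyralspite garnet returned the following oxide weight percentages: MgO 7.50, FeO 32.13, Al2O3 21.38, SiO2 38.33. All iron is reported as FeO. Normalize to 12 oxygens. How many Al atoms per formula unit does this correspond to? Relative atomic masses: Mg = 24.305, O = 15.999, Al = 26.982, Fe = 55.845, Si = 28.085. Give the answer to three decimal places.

MgO (M=40.304): mol = 0.18609; Mg = 0.18609, O = 0.18609.
FeO (M=71.844): mol = 0.44722; Fe = 0.44722, O = 0.44722.
Al2O3 (M=101.961): mol = 0.20969; Al = 0.41938, O = 0.62907.
SiO2 (M=60.083): mol = 0.63795; Si = 0.63795, O = 1.27590.
ΣO = 2.53828; factor = 12/ΣO = 4.72761.
Al apfu = 0.41938 × 4.72761 = 1.983.

1.983 Al apfu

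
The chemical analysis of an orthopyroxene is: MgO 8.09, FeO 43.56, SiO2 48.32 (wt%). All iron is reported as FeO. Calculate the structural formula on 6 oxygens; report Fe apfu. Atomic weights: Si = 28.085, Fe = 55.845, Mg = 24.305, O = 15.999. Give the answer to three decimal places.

MgO: 8.09/40.304 = 0.20072 mol → 0.20072 mol Mg, 0.20072 mol O.
FeO: 43.56/71.844 = 0.60631 mol → 0.60631 mol Fe, 0.60631 mol O.
SiO2: 48.32/60.083 = 0.80422 mol → 0.80422 mol Si, 1.60844 mol O.
Total oxygen = 2.41547 mol. Normalization factor = 6/2.41547 = 2.48399.
Fe per 6 O = 0.60631 × 2.48399 = 1.506.

1.506 Fe apfu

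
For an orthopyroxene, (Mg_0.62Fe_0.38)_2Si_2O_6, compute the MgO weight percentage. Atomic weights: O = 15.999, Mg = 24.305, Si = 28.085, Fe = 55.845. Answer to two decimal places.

M((Mg_0.62Fe_0.38)_2Si_2O_6) = 224.744 g/mol; M(MgO) = 40.304 g/mol.
Moles MgO per formula unit = 1.24 Mg ÷ 1 = 1.2400.
MgO fraction = (1.2400 × 40.304) / 224.744 = 49.977/224.744 = 0.2224.

22.24 wt%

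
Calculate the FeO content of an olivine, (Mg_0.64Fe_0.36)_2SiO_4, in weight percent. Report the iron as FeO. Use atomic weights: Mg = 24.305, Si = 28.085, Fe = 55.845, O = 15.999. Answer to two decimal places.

31.66 wt%

Formula mass = 163.400 g/mol.
0.72 Fe → 0.7200 mol FeO per formula unit; M(FeO) = 71.844, so FeO mass = 51.728 g.
51.728/163.400 × 100 = 31.66 wt%.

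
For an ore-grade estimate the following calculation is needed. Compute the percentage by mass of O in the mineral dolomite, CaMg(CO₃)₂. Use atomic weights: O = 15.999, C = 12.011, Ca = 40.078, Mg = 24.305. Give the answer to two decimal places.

52.06 weight percent

Formula mass = 1*40.078 + 1*24.305 + 2*12.011 + 6*15.999 = 184.399 g/mol, of which 95.994 g is O.
So O makes up 95.994/184.399 = 0.5206 of the mass, i.e. 52.06%.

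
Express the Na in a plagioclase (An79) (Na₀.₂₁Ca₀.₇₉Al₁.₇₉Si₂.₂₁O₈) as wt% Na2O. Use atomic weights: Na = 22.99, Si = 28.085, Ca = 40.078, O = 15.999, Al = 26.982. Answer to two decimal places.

Molar mass of Na₀.₂₁Ca₀.₇₉Al₁.₇₉Si₂.₂₁O₈ = 0.21*22.99 + 0.79*40.078 + 1.79*26.982 + 2.21*28.085 + 8*15.999 = 274.847 g/mol.
Each formula unit contains 0.21 Na, equivalent to 0.21/2 = 0.1050 mol Na2O.
M(Na2O) = 2×22.99 + 1×15.999 = 61.979 g/mol.
Mass of Na2O per formula unit = 0.1050 × 61.979 = 6.508 g.
Na2O wt% = 6.508 / 274.847 × 100 = 2.37%.

2.37 wt%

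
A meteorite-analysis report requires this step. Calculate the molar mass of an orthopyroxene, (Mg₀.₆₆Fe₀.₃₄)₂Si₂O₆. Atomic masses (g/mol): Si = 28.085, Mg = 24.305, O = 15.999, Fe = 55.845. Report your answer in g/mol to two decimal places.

Mg: 1.32 × 24.305 = 32.0826
Fe: 0.68 × 55.845 = 37.9746
Si: 2 × 28.085 = 56.1700
O: 6 × 15.999 = 95.9940
Summing the contributions gives the formula mass.

222.22 g/mol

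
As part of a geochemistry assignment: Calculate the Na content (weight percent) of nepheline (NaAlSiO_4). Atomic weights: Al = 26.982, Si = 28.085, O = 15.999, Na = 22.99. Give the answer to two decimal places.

M(NaAlSiO_4) = 142.053 g/mol.
Na contributes 1 × 22.99 = 22.990 g per mole.
22.990/142.053 = 0.1618 → 16.18%.

16.18 weight percent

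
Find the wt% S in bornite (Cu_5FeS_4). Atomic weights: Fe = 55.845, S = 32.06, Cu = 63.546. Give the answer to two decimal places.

25.56 weight percent

Formula mass = 5·63.546 + 1·55.845 + 4·32.06 = 501.815 g/mol, of which 128.240 g is S.
So S makes up 128.240/501.815 = 0.2556 of the mass, i.e. 25.56%.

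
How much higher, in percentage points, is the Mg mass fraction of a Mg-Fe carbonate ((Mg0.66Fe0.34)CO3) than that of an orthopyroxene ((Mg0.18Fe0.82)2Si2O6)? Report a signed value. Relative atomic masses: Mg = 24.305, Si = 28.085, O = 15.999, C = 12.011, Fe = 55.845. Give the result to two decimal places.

13.41 percentage points

First mineral: 16.041 g Mg in 95.037 g formula = 16.88 wt% Mg.
Second mineral: 8.750 g Mg in 252.500 g formula = 3.47 wt% Mg.
16.88% − 3.47% gives a difference of 13.41 percentage points.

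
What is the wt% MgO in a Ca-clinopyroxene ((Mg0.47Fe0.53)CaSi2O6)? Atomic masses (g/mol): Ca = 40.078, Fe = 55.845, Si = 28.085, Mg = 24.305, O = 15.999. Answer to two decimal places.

8.12 wt%

Molar mass of (Mg0.47Fe0.53)CaSi2O6 = 0.47·24.305 + 0.53·55.845 + 1·40.078 + 2·28.085 + 6·15.999 = 233.263 g/mol.
Each formula unit contains 0.47 Mg, equivalent to 0.47/1 = 0.4700 mol MgO.
M(MgO) = 1×24.305 + 1×15.999 = 40.304 g/mol.
Mass of MgO per formula unit = 0.4700 × 40.304 = 18.943 g.
MgO wt% = 18.943 / 233.263 × 100 = 8.12%.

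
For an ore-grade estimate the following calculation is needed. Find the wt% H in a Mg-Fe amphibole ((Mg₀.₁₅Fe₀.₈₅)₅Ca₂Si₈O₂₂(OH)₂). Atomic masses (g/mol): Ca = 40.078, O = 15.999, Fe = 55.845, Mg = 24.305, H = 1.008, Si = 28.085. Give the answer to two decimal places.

0.21 mass %

Formula mass = 0.75*24.305 + 4.25*55.845 + 2*40.078 + 8*28.085 + 24*15.999 + 2*1.008 = 946.398 g/mol, of which 2.016 g is H.
So H makes up 2.016/946.398 = 0.0021 of the mass, i.e. 0.21%.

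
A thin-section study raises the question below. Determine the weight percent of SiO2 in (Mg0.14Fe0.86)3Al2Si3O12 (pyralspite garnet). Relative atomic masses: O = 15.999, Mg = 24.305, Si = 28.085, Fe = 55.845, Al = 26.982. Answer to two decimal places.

37.20 wt%

Molar mass of (Mg0.14Fe0.86)3Al2Si3O12 = 0.42·24.305 + 2.58·55.845 + 2·26.982 + 3·28.085 + 12·15.999 = 484.495 g/mol.
Each formula unit contains 3 Si, equivalent to 3/1 = 3.0000 mol SiO2.
M(SiO2) = 1×28.085 + 2×15.999 = 60.083 g/mol.
Mass of SiO2 per formula unit = 3.0000 × 60.083 = 180.249 g.
SiO2 wt% = 180.249 / 484.495 × 100 = 37.20%.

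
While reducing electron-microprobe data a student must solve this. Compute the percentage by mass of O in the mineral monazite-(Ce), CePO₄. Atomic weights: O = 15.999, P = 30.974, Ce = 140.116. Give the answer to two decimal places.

M(CePO₄) = 235.086 g/mol.
O contributes 4 × 15.999 = 63.996 g per mole.
63.996/235.086 = 0.2722 → 27.22%.

27.22 wt%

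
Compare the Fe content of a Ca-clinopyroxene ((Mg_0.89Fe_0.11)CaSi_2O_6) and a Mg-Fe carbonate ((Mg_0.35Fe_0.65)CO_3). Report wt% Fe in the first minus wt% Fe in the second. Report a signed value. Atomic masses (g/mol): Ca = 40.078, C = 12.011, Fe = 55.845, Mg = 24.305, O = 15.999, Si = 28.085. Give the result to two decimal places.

-31.84 percentage points

First mineral: 6.143 g Fe in 220.016 g formula = 2.79 wt% Fe.
Second mineral: 36.299 g Fe in 104.814 g formula = 34.63 wt% Fe.
2.79% − 34.63% gives a difference of -31.84 percentage points.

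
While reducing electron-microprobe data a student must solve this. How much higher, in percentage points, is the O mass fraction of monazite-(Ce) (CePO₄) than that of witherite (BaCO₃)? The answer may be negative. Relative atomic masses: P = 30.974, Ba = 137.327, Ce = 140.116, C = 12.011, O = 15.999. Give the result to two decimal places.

2.90 percentage points

First mineral: 63.996 g O in 235.086 g formula = 27.22 wt% O.
Second mineral: 47.997 g O in 197.335 g formula = 24.32 wt% O.
27.22% − 24.32% gives a difference of 2.90 percentage points.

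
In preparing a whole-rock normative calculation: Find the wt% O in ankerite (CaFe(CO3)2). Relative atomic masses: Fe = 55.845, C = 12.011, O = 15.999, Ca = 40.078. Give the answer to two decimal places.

44.45 wt%

M(CaFe(CO3)2) = 215.939 g/mol.
O contributes 6 × 15.999 = 95.994 g per mole.
95.994/215.939 = 0.4445 → 44.45%.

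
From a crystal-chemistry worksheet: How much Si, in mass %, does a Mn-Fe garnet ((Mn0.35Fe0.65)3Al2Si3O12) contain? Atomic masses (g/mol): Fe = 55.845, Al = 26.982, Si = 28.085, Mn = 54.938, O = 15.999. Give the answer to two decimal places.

Formula mass = 1.05·54.938 + 1.95·55.845 + 2·26.982 + 3·28.085 + 12·15.999 = 496.790 g/mol, of which 84.255 g is Si.
So Si makes up 84.255/496.790 = 0.1696 of the mass, i.e. 16.96%.

16.96 mass %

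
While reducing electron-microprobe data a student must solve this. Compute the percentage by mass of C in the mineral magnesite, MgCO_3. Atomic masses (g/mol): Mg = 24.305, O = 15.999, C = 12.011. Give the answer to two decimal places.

14.25 mass %

Molar mass of MgCO_3: 1·24.305 + 1·12.011 + 3·15.999 = 84.313 g/mol.
Mass of C per formula unit: 1 × 12.011 = 12.011 g.
Weight fraction C = 12.011 / 84.313 = 0.1425.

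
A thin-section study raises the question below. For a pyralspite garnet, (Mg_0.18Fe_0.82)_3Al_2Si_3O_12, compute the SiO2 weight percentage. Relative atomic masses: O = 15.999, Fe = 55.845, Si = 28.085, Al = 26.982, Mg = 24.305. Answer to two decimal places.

Formula mass = 480.710 g/mol.
3 Si → 3.0000 mol SiO2 per formula unit; M(SiO2) = 60.083, so SiO2 mass = 180.249 g.
180.249/480.710 × 100 = 37.50 wt%.

37.50 wt%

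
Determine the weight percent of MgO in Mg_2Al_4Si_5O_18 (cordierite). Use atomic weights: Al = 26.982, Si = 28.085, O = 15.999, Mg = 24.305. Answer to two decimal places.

13.78 wt%

Molar mass of Mg_2Al_4Si_5O_18 = 2·24.305 + 4·26.982 + 5·28.085 + 18·15.999 = 584.945 g/mol.
Each formula unit contains 2 Mg, equivalent to 2/1 = 2.0000 mol MgO.
M(MgO) = 1×24.305 + 1×15.999 = 40.304 g/mol.
Mass of MgO per formula unit = 2.0000 × 40.304 = 80.608 g.
MgO wt% = 80.608 / 584.945 × 100 = 13.78%.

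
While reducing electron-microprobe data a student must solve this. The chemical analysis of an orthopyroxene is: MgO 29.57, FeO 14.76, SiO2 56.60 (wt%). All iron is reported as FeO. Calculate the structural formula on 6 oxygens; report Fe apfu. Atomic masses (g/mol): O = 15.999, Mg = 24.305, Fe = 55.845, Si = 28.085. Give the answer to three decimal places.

0.437 Fe apfu

MgO (M=40.304): mol = 0.73367; Mg = 0.73367, O = 0.73367.
FeO (M=71.844): mol = 0.20545; Fe = 0.20545, O = 0.20545.
SiO2 (M=60.083): mol = 0.94203; Si = 0.94203, O = 1.88406.
ΣO = 2.82318; factor = 6/ΣO = 2.12526.
Fe apfu = 0.20545 × 2.12526 = 0.437.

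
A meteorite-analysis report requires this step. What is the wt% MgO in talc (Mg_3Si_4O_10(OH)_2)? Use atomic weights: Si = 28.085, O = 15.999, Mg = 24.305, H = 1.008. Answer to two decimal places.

31.88 wt%

Formula mass = 379.259 g/mol.
3 Mg → 3.0000 mol MgO per formula unit; M(MgO) = 40.304, so MgO mass = 120.912 g.
120.912/379.259 × 100 = 31.88 wt%.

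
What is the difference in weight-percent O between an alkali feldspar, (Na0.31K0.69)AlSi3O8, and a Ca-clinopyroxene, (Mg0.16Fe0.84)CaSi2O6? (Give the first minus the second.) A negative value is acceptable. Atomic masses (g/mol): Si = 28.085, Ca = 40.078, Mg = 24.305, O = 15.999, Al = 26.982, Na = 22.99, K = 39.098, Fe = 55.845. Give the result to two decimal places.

First mineral: 127.992 g O in 273.334 g formula = 46.83 wt% O.
Second mineral: 95.994 g O in 243.041 g formula = 39.50 wt% O.
46.83% − 39.50% gives a difference of 7.33 percentage points.

7.33 percentage points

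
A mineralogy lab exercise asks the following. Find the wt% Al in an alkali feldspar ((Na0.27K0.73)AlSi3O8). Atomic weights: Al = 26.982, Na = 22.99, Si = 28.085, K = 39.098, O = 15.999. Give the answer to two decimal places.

Formula mass = 0.27*22.99 + 0.73*39.098 + 1*26.982 + 3*28.085 + 8*15.999 = 273.978 g/mol, of which 26.982 g is Al.
So Al makes up 26.982/273.978 = 0.0985 of the mass, i.e. 9.85%.

9.85 wt%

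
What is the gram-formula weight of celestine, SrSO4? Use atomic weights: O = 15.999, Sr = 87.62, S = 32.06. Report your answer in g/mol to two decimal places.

M = 1*87.62 + 1*32.06 + 4*15.999

183.68 g/mol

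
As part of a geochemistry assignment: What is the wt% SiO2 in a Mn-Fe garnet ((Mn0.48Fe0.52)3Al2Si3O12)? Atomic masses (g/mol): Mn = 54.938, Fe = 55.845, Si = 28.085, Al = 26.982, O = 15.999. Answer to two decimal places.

Formula mass = 496.436 g/mol.
3 Si → 3.0000 mol SiO2 per formula unit; M(SiO2) = 60.083, so SiO2 mass = 180.249 g.
180.249/496.436 × 100 = 36.31 wt%.

36.31 wt%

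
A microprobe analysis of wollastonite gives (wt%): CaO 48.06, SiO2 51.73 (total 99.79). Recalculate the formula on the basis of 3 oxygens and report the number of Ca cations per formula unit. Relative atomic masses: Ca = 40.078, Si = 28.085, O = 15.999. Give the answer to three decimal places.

0.997 Ca apfu

CaO: 48.06/56.077 = 0.85704 mol → 0.85704 mol Ca, 0.85704 mol O.
SiO2: 51.73/60.083 = 0.86098 mol → 0.86098 mol Si, 1.72196 mol O.
Total oxygen = 2.57900 mol. Normalization factor = 3/2.57900 = 1.16324.
Ca per 3 O = 0.85704 × 1.16324 = 0.997.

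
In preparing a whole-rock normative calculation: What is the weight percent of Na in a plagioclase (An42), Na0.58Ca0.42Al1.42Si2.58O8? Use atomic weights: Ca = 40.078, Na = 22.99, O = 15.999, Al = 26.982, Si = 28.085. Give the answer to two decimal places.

4.96 weight percent

Formula mass = 0.58·22.99 + 0.42·40.078 + 1.42·26.982 + 2.58·28.085 + 8·15.999 = 268.933 g/mol, of which 13.334 g is Na.
So Na makes up 13.334/268.933 = 0.0496 of the mass, i.e. 4.96%.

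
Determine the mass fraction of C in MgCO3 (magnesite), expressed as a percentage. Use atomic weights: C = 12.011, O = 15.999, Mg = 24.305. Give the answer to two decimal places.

Molar mass of MgCO3: 1·24.305 + 1·12.011 + 3·15.999 = 84.313 g/mol.
Mass of C per formula unit: 1 × 12.011 = 12.011 g.
Weight fraction C = 12.011 / 84.313 = 0.1425.

14.25 wt%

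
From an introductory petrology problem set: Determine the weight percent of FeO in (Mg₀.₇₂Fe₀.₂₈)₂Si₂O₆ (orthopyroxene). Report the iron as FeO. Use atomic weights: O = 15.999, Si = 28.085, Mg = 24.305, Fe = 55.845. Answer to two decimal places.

18.42 wt%

M((Mg₀.₇₂Fe₀.₂₈)₂Si₂O₆) = 218.436 g/mol; M(FeO) = 71.844 g/mol.
Moles FeO per formula unit = 0.56 Fe ÷ 1 = 0.5600.
FeO fraction = (0.5600 × 71.844) / 218.436 = 40.233/218.436 = 0.1842.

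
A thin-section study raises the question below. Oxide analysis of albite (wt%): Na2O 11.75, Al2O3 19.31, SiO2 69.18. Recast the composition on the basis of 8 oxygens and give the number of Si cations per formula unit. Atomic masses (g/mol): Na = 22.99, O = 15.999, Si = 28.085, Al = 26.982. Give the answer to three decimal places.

3.010 Si apfu

Na2O (M=61.979): mol = 0.18958; Na = 0.37916, O = 0.18958.
Al2O3 (M=101.961): mol = 0.18939; Al = 0.37878, O = 0.56817.
SiO2 (M=60.083): mol = 1.15141; Si = 1.15141, O = 2.30282.
ΣO = 3.06057; factor = 8/ΣO = 2.61389.
Si apfu = 1.15141 × 2.61389 = 3.010.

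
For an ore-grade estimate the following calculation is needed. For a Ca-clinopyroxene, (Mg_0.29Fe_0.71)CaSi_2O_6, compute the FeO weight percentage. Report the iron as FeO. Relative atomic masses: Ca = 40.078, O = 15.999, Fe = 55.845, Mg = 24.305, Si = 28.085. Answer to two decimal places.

Formula mass = 238.940 g/mol.
0.71 Fe → 0.7100 mol FeO per formula unit; M(FeO) = 71.844, so FeO mass = 51.009 g.
51.009/238.940 × 100 = 21.35 wt%.

21.35 wt%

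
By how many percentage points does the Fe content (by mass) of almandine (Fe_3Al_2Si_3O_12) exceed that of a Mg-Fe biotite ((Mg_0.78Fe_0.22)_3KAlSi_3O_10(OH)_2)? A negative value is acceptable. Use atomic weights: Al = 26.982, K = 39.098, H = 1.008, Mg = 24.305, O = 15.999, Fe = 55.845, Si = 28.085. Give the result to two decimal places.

Fe in Fe_3Al_2Si_3O_12: molar mass 497.742 g/mol; 3×55.845 = 167.535 g → 33.66 wt%.
Fe in (Mg_0.78Fe_0.22)_3KAlSi_3O_10(OH)_2: molar mass 438.070 g/mol; 0.66×55.845 = 36.858 g → 8.41 wt%.
Difference = 33.66 − 8.41 = 25.25 percentage points.

25.25 percentage points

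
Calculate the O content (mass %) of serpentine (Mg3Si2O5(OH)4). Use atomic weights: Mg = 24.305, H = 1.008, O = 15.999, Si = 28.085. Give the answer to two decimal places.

M(Mg3Si2O5(OH)4) = 277.108 g/mol.
O contributes 9 × 15.999 = 143.991 g per mole.
143.991/277.108 = 0.5196 → 51.96%.

51.96 mass %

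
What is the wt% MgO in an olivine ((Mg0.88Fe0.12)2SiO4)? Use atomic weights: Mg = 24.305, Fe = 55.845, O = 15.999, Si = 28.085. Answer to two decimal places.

Formula mass = 148.261 g/mol.
1.76 Mg → 1.7600 mol MgO per formula unit; M(MgO) = 40.304, so MgO mass = 70.935 g.
70.935/148.261 × 100 = 47.84 wt%.

47.84 wt%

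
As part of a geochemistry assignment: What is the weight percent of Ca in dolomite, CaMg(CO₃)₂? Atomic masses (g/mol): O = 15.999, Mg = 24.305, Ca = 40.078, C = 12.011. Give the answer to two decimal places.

21.73 weight percent

M(CaMg(CO₃)₂) = 184.399 g/mol.
Ca contributes 1 × 40.078 = 40.078 g per mole.
40.078/184.399 = 0.2173 → 21.73%.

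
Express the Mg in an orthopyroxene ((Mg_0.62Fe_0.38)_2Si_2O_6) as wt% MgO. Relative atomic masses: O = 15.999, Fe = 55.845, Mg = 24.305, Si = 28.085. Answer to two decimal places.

M((Mg_0.62Fe_0.38)_2Si_2O_6) = 224.744 g/mol; M(MgO) = 40.304 g/mol.
Moles MgO per formula unit = 1.24 Mg ÷ 1 = 1.2400.
MgO fraction = (1.2400 × 40.304) / 224.744 = 49.977/224.744 = 0.2224.

22.24 wt%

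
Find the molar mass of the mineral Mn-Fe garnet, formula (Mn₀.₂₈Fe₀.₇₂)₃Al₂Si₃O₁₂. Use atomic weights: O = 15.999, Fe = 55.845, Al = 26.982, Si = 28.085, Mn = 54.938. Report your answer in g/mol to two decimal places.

The formula mass is the sum 0.84×54.938 + 2.16×55.845 + 2×26.982 + 3×28.085 + 12×15.999.

496.98 g/mol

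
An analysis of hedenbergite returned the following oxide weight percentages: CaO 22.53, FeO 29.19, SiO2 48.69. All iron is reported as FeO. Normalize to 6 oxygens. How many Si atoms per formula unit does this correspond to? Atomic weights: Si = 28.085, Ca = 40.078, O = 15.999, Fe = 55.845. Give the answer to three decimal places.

2.002 Si apfu

22.53 wt% CaO ÷ 56.077 g/mol = 0.40177 mol, giving 0.40177 Ca and 0.40177 O.
29.19 wt% FeO ÷ 71.844 g/mol = 0.40630 mol, giving 0.40630 Fe and 0.40630 O.
48.69 wt% SiO2 ÷ 60.083 g/mol = 0.81038 mol, giving 0.81038 Si and 1.62076 O.
Oxygen sums to 2.42883; scaling by 6/2.42883 = 2.47033 puts the formula on 6 O.
Si: 0.81038 × 2.47033 = 2.002 atoms per formula unit.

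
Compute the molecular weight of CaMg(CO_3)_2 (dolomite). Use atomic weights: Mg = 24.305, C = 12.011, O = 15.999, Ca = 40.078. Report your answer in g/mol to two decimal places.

Ca: 1 × 40.078 = 40.0780
Mg: 1 × 24.305 = 24.3050
C: 2 × 12.011 = 24.0220
O: 6 × 15.999 = 95.9940
Summing the contributions gives the formula mass.

184.40 g/mol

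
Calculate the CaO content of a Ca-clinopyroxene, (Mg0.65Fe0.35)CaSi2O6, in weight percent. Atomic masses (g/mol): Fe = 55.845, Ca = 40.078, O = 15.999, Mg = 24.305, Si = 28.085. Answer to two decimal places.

24.64 wt%

Formula mass = 227.586 g/mol.
1 Ca → 1.0000 mol CaO per formula unit; M(CaO) = 56.077, so CaO mass = 56.077 g.
56.077/227.586 × 100 = 24.64 wt%.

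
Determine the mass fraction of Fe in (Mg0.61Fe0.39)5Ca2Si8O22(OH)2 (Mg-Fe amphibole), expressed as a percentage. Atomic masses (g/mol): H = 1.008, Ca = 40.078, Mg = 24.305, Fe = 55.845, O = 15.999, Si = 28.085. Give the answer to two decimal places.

12.46 wt%

Molar mass of (Mg0.61Fe0.39)5Ca2Si8O22(OH)2: 3.05*24.305 + 1.95*55.845 + 2*40.078 + 8*28.085 + 24*15.999 + 2*1.008 = 873.856 g/mol.
Mass of Fe per formula unit: 1.95 × 55.845 = 108.898 g.
Weight fraction Fe = 108.898 / 873.856 = 0.1246.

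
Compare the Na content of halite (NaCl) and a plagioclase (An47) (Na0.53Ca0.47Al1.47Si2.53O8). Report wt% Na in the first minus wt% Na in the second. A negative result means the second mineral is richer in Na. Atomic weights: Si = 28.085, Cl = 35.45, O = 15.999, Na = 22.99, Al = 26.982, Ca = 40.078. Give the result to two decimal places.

34.82 percentage points

Na in NaCl: molar mass 58.440 g/mol; 1×22.99 = 22.990 g → 39.34 wt%.
Na in Na0.53Ca0.47Al1.47Si2.53O8: molar mass 269.732 g/mol; 0.53×22.99 = 12.185 g → 4.52 wt%.
Difference = 39.34 − 4.52 = 34.82 percentage points.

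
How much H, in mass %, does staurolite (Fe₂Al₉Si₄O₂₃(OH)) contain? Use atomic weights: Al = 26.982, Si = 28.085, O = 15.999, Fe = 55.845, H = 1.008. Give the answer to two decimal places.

0.12 mass %

Formula mass = 2×55.845 + 9×26.982 + 4×28.085 + 24×15.999 + 1×1.008 = 851.852 g/mol, of which 1.008 g is H.
So H makes up 1.008/851.852 = 0.0012 of the mass, i.e. 0.12%.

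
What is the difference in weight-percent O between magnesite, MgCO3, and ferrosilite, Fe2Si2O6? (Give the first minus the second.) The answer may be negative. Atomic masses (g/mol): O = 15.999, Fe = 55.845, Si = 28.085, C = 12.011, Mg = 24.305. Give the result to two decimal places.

20.55 percentage points

First mineral: 47.997 g O in 84.313 g formula = 56.93 wt% O.
Second mineral: 95.994 g O in 263.854 g formula = 36.38 wt% O.
56.93% − 36.38% gives a difference of 20.55 percentage points.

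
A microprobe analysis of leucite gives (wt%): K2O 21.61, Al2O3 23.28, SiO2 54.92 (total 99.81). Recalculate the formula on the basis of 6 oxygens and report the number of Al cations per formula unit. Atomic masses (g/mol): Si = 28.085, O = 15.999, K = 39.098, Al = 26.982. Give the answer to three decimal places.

K2O (M=94.195): mol = 0.22942; K = 0.45884, O = 0.22942.
Al2O3 (M=101.961): mol = 0.22832; Al = 0.45664, O = 0.68496.
SiO2 (M=60.083): mol = 0.91407; Si = 0.91407, O = 1.82814.
ΣO = 2.74252; factor = 6/ΣO = 2.18777.
Al apfu = 0.45664 × 2.18777 = 0.999.

0.999 Al apfu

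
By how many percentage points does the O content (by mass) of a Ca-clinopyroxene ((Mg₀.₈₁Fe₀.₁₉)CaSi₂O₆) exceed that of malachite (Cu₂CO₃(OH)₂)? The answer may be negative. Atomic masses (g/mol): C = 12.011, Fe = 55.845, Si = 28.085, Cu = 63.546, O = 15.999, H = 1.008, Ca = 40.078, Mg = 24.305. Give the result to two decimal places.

6.96 percentage points

M((Mg₀.₈₁Fe₀.₁₉)CaSi₂O₆) = 222.540 g/mol, so wt% O = 95.994/222.540 × 100 = 43.14%.
M(Cu₂CO₃(OH)₂) = 221.114 g/mol, so wt% O = 79.995/221.114 × 100 = 36.18%.
43.14 − 36.18 = 6.96 pp.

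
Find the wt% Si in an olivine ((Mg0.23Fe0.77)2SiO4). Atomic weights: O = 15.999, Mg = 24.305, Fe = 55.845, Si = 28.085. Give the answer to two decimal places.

14.84 wt%

M((Mg0.23Fe0.77)2SiO4) = 189.263 g/mol.
Si contributes 1 × 28.085 = 28.085 g per mole.
28.085/189.263 = 0.1484 → 14.84%.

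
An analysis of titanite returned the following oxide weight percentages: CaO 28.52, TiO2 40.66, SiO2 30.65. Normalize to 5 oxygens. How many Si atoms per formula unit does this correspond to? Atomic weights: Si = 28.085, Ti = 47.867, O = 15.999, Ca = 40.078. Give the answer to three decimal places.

CaO: 28.52/56.077 = 0.50859 mol → 0.50859 mol Ca, 0.50859 mol O.
TiO2: 40.66/79.865 = 0.50911 mol → 0.50911 mol Ti, 1.01822 mol O.
SiO2: 30.65/60.083 = 0.51013 mol → 0.51013 mol Si, 1.02026 mol O.
Total oxygen = 2.54707 mol. Normalization factor = 5/2.54707 = 1.96304.
Si per 5 O = 0.51013 × 1.96304 = 1.001.

1.001 Si apfu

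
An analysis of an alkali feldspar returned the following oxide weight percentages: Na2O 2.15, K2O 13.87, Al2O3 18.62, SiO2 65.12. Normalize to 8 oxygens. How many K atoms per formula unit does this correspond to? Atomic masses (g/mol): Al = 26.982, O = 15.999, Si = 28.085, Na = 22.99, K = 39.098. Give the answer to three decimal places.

0.813 K apfu

Na2O: 2.15/61.979 = 0.03469 mol → 0.06938 mol Na, 0.03469 mol O.
K2O: 13.87/94.195 = 0.14725 mol → 0.29450 mol K, 0.14725 mol O.
Al2O3: 18.62/101.961 = 0.18262 mol → 0.36524 mol Al, 0.54786 mol O.
SiO2: 65.12/60.083 = 1.08383 mol → 1.08383 mol Si, 2.16766 mol O.
Total oxygen = 2.89746 mol. Normalization factor = 8/2.89746 = 2.76104.
K per 8 O = 0.29450 × 2.76104 = 0.813.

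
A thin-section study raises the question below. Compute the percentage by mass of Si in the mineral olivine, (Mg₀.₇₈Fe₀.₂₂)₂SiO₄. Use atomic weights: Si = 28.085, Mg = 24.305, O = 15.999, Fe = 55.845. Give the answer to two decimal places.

18.17 wt%

Formula mass = 1.56×24.305 + 0.44×55.845 + 1×28.085 + 4×15.999 = 154.569 g/mol, of which 28.085 g is Si.
So Si makes up 28.085/154.569 = 0.1817 of the mass, i.e. 18.17%.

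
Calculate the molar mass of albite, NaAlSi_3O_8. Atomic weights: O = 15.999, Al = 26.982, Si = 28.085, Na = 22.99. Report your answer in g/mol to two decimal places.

262.22 g/mol

The formula mass is the sum 1(22.99) + 1(26.982) + 3(28.085) + 8(15.999).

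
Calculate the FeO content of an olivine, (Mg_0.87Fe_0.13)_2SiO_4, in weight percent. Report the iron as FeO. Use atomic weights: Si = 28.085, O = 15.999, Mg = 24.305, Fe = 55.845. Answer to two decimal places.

12.55 wt%

Formula mass = 148.891 g/mol.
0.26 Fe → 0.2600 mol FeO per formula unit; M(FeO) = 71.844, so FeO mass = 18.679 g.
18.679/148.891 × 100 = 12.55 wt%.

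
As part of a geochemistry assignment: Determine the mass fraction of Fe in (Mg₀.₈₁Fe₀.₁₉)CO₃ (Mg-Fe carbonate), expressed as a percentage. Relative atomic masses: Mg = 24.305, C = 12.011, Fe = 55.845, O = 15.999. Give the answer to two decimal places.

M((Mg₀.₈₁Fe₀.₁₉)CO₃) = 90.306 g/mol.
Fe contributes 0.19 × 55.845 = 10.611 g per mole.
10.611/90.306 = 0.1175 → 11.75%.

11.75 weight percent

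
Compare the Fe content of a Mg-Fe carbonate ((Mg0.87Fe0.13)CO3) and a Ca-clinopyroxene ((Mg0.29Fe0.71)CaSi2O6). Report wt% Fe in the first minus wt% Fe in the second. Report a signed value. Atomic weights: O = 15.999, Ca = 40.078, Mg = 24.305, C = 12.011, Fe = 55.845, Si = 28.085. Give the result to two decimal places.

-8.38 percentage points

M((Mg0.87Fe0.13)CO3) = 88.413 g/mol, so wt% Fe = 7.260/88.413 × 100 = 8.21%.
M((Mg0.29Fe0.71)CaSi2O6) = 238.940 g/mol, so wt% Fe = 39.650/238.940 × 100 = 16.59%.
8.21 − 16.59 = -8.38 pp.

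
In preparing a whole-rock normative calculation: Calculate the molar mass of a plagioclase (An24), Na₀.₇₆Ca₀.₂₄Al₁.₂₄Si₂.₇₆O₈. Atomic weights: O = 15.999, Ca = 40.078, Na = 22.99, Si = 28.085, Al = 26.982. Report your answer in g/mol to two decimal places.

The formula mass is the sum 0.76·22.99 + 0.24·40.078 + 1.24·26.982 + 2.76·28.085 + 8·15.999.

266.06 g/mol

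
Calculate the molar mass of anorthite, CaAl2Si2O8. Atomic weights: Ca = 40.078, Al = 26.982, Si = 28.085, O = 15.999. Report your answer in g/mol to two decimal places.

Ca: 1 × 40.078 = 40.0780
Al: 2 × 26.982 = 53.9640
Si: 2 × 28.085 = 56.1700
O: 8 × 15.999 = 127.9920
Summing the contributions gives the formula mass.

278.20 g/mol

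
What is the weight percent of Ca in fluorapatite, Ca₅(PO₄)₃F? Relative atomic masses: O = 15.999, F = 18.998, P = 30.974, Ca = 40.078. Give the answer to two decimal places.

39.74 mass %

Molar mass of Ca₅(PO₄)₃F: 5*40.078 + 3*30.974 + 12*15.999 + 1*18.998 = 504.298 g/mol.
Mass of Ca per formula unit: 5 × 40.078 = 200.390 g.
Weight fraction Ca = 200.390 / 504.298 = 0.3974.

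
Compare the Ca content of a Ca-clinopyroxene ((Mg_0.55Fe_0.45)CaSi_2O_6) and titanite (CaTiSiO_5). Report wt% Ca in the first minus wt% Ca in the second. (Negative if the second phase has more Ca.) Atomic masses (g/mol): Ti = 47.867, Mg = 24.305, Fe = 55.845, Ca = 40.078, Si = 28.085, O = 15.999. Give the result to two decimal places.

-3.08 percentage points

First mineral: 40.078 g Ca in 230.740 g formula = 17.37 wt% Ca.
Second mineral: 40.078 g Ca in 196.025 g formula = 20.45 wt% Ca.
17.37% − 20.45% gives a difference of -3.08 percentage points.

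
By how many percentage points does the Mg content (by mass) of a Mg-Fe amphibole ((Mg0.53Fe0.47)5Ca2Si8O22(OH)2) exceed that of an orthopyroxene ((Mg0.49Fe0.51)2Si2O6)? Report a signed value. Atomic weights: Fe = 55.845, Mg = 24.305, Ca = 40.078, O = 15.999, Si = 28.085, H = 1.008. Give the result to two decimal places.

-2.96 percentage points

M((Mg0.53Fe0.47)5Ca2Si8O22(OH)2) = 886.472 g/mol, so wt% Mg = 64.408/886.472 × 100 = 7.27%.
M((Mg0.49Fe0.51)2Si2O6) = 232.945 g/mol, so wt% Mg = 23.819/232.945 × 100 = 10.23%.
7.27 − 10.23 = -2.96 pp.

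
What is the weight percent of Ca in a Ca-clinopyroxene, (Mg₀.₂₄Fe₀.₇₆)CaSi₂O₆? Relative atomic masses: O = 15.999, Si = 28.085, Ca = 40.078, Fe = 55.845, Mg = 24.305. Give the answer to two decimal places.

16.66 wt%

Molar mass of (Mg₀.₂₄Fe₀.₇₆)CaSi₂O₆: 0.24·24.305 + 0.76·55.845 + 1·40.078 + 2·28.085 + 6·15.999 = 240.517 g/mol.
Mass of Ca per formula unit: 1 × 40.078 = 40.078 g.
Weight fraction Ca = 40.078 / 240.517 = 0.1666.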